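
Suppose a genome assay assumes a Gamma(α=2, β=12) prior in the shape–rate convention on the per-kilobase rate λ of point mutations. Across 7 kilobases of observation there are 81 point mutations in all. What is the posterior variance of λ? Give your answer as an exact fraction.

83/361

Total count 81 over total exposure 7 kilobases.
Conjugate update: add total count to the shape and total exposure to the rate, giving Gamma(83, 19).
Posterior variance = α'/β'² = 83/361.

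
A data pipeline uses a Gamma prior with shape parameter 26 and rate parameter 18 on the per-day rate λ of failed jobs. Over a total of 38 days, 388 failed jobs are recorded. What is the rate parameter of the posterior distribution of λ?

Total count 388 over total exposure 38 days.
The Gamma prior is conjugate for the Poisson rate, so λ | data ~ Gamma(26+388, 18+38) = Gamma(414, 56).

56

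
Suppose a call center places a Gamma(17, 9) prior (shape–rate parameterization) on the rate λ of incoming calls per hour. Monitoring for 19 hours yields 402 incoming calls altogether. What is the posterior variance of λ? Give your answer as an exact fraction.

Total count 402 over total exposure 19 hours.
Posterior: α' = 17 + 402 = 419, β' = 9 + 19 = 28.
Posterior variance = α'/β'² = 419/784.

419/784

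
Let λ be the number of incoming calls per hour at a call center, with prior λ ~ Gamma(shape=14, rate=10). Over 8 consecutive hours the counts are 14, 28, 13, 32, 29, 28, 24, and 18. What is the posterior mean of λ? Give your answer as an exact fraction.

100/9

Total count: 14 + 28 + 13 + 32 + 29 + 28 + 24 + 18 = 186.
Total exposure: 8 hours.
Conjugate update: add total count to the shape and total exposure to the rate, giving Gamma(200, 18).
Posterior mean = α'/β' = 200/18 = 100/9.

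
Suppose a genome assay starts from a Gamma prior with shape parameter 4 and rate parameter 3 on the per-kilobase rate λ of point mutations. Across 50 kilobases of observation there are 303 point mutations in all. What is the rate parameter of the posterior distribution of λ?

53

Total count 303 over total exposure 50 kilobases.
Posterior: α' = 4 + 303 = 307, β' = 3 + 50 = 53.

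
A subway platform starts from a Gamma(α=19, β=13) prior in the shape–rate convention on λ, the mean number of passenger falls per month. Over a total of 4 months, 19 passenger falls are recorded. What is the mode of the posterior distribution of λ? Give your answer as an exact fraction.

37/17

Total count 19 over total exposure 4 months.
The Gamma prior is conjugate for the Poisson rate, so λ | data ~ Gamma(19+19, 13+4) = Gamma(38, 17).
Posterior mode = (α'−1)/β' = 37/17.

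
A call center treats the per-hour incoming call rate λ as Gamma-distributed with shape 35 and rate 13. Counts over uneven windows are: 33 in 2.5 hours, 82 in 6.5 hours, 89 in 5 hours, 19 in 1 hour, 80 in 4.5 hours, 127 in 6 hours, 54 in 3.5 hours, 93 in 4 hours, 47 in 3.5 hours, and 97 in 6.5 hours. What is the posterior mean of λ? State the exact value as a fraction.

Total count: 33 + 82 + 89 + 19 + 80 + 127 + 54 + 93 + 47 + 97 = 721.
Total exposure: 2.5 + 6.5 + 5 + 1 + 4.5 + 6 + 3.5 + 4 + 3.5 + 6.5 = 43 hours.
Posterior: α' = 35 + 721 = 756, β' = 13 + 43 = 56.
Posterior mean = α'/β' = 756/56 = 27/2.

27/2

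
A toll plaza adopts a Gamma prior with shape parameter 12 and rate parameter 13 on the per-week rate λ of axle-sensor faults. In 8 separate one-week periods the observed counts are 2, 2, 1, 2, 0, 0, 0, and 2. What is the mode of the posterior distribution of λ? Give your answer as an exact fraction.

20/21

Total count: 2 + 2 + 1 + 2 + 0 + 0 + 0 + 2 = 9.
Total exposure: 8 weeks.
The Gamma prior is conjugate for the Poisson rate, so λ | data ~ Gamma(12+9, 13+8) = Gamma(21, 21).
Posterior mode = (α'−1)/β' = 20/21.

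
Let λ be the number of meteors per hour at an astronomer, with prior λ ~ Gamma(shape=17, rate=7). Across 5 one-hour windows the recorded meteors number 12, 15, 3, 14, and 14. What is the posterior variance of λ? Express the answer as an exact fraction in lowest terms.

25/48

Total count: 12 + 15 + 3 + 14 + 14 = 58.
Total exposure: 5 hours.
Posterior: α' = 17 + 58 = 75, β' = 7 + 5 = 12.
Posterior variance = α'/β'² = 75/144 = 25/48.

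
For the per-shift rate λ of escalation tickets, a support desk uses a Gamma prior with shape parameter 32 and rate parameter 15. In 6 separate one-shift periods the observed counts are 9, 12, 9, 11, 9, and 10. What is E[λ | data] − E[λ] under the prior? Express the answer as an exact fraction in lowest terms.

236/105

Total count: 9 + 12 + 9 + 11 + 9 + 10 = 60.
Total exposure: 6 shifts.
Conjugate update: add total count to the shape and total exposure to the rate, giving Gamma(92, 21).
Posterior mean = 92/21 = 92/21; prior mean = 32/15 = 32/15. Difference = 92/21 − 32/15 = 236/105.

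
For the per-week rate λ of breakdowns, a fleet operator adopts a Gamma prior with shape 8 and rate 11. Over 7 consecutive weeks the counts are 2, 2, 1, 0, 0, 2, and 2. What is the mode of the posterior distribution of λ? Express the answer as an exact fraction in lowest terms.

Total count: 2 + 2 + 1 + 0 + 0 + 2 + 2 = 9.
Total exposure: 7 weeks.
Posterior: α' = 8 + 9 = 17, β' = 11 + 7 = 18.
Posterior mode = (α'−1)/β' = 16/18 = 8/9.

8/9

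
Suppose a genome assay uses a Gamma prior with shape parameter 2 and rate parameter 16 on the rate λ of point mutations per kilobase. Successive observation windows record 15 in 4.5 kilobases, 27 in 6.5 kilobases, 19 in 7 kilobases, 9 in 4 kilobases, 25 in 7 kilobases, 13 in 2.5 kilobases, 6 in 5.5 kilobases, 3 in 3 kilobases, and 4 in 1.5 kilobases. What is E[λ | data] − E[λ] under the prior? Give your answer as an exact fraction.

1853/920

Total count: 15 + 27 + 19 + 9 + 25 + 13 + 6 + 3 + 4 = 121.
Total exposure: 4.5 + 6.5 + 7 + 4 + 7 + 2.5 + 5.5 + 3 + 1.5 = 41.5 kilobases.
Gamma(α, β) with Poisson data over total exposure Σt gives posterior Gamma(α+Σx, β+Σt) = Gamma(123, 115/2).
Posterior mean = 123/(115/2) = 246/115; prior mean = 2/16 = 1/8. Difference = 246/115 − 1/8 = 1853/920.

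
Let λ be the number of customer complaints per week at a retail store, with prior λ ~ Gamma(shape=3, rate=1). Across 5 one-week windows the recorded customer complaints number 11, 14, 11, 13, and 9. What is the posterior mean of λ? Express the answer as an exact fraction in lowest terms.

Total count: 11 + 14 + 11 + 13 + 9 = 58.
Total exposure: 5 weeks.
The Gamma prior is conjugate for the Poisson rate, so λ | data ~ Gamma(3+58, 1+5) = Gamma(61, 6).
Posterior mean = α'/β' = 61/6.

61/6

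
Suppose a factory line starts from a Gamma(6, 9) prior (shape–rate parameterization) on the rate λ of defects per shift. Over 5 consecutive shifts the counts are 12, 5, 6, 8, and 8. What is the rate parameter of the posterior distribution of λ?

14

Total count: 12 + 5 + 6 + 8 + 8 = 39.
Total exposure: 5 shifts.
Gamma(α, β) with Poisson data over total exposure Σt gives posterior Gamma(α+Σx, β+Σt) = Gamma(45, 14).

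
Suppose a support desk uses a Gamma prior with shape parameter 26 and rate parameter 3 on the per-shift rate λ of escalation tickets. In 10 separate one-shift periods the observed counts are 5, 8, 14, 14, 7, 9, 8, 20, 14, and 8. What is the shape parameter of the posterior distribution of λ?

Total count: 5 + 8 + 14 + 14 + 7 + 9 + 8 + 20 + 14 + 8 = 107.
Total exposure: 10 shifts.
Conjugate update: add total count to the shape and total exposure to the rate, giving Gamma(133, 13).

133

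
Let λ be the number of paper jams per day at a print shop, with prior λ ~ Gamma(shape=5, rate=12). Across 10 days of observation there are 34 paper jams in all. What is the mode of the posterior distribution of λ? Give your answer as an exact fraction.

Total count 34 over total exposure 10 days.
Gamma(α, β) with Poisson data over total exposure Σt gives posterior Gamma(α+Σx, β+Σt) = Gamma(39, 22).
Posterior mode = (α'−1)/β' = 38/22 = 19/11.

19/11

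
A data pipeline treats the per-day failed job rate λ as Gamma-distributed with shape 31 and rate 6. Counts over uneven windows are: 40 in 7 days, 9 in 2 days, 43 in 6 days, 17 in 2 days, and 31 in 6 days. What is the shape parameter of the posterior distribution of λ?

171

Total count: 40 + 9 + 43 + 17 + 31 = 140.
Total exposure: 7 + 2 + 6 + 2 + 6 = 23 days.
Conjugate update: add total count to the shape and total exposure to the rate, giving Gamma(171, 29).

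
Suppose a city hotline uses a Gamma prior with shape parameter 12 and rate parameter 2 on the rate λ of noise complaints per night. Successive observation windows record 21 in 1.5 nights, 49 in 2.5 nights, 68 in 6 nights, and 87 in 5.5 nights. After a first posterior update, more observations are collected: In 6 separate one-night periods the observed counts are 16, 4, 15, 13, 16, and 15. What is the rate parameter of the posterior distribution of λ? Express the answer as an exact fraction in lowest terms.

47/2

Total count: 21 + 49 + 68 + 87 = 225.
Total exposure: 1.5 + 2.5 + 6 + 5.5 = 15.5 nights.
After the first batch: Gamma(12 + 225, 2 + 15.5) = Gamma(237, 35/2).
Total count: 16 + 4 + 15 + 13 + 16 + 15 = 79.
Total exposure: 6 nights.
After the second batch: Gamma(237 + 79, 35/2 + 6) = Gamma(316, 47/2).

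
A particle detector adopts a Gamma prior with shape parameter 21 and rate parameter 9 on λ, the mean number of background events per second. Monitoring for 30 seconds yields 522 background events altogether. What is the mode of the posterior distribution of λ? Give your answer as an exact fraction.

542/39

Total count 522 over total exposure 30 seconds.
Posterior: α' = 21 + 522 = 543, β' = 9 + 30 = 39.
Posterior mode = (α'−1)/β' = 542/39.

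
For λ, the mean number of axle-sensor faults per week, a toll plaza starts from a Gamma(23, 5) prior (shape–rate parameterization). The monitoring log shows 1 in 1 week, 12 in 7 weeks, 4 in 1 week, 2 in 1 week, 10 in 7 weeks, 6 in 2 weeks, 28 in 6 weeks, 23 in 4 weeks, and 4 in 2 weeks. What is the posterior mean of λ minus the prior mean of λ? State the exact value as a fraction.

-263/180

Total count: 1 + 12 + 4 + 2 + 10 + 6 + 28 + 23 + 4 = 90.
Total exposure: 1 + 7 + 1 + 1 + 7 + 2 + 6 + 4 + 2 = 31 weeks.
Posterior: α' = 23 + 90 = 113, β' = 5 + 31 = 36.
Posterior mean = 113/36 = 113/36; prior mean = 23/5 = 23/5. Difference = 113/36 − 23/5 = -263/180.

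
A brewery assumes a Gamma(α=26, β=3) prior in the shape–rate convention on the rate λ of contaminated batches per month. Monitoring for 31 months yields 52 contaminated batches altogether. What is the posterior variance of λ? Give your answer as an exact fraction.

39/578

Total count 52 over total exposure 31 months.
Conjugate update: add total count to the shape and total exposure to the rate, giving Gamma(78, 34).
Posterior variance = α'/β'² = 78/1156 = 39/578.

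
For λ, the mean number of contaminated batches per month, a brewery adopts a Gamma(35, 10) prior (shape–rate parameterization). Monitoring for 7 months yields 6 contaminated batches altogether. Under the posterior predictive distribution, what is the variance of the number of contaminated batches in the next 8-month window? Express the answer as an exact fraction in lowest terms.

8200/289

Total count 6 over total exposure 7 months.
The Gamma prior is conjugate for the Poisson rate, so λ | data ~ Gamma(35+6, 10+7) = Gamma(41, 17).
The posterior predictive for a window of length T is Negative Binomial with variance T·α'·(β'+T)/β'² = 8·41·25/289 = 8200/289.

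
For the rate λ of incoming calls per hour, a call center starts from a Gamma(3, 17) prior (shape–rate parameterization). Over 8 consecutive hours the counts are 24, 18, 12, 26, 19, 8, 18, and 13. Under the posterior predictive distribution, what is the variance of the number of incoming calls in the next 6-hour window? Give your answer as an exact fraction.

Total count: 24 + 18 + 12 + 26 + 19 + 8 + 18 + 13 = 138.
Total exposure: 8 hours.
By Gamma–Poisson conjugacy, the posterior is Gamma(α + Σx, β + Σt) = Gamma(3 + 138, 17 + 8) = Gamma(141, 25).
The posterior predictive for a window of length T is Negative Binomial with variance T·α'·(β'+T)/β'² = 6·141·31/625 = 26226/625.

26226/625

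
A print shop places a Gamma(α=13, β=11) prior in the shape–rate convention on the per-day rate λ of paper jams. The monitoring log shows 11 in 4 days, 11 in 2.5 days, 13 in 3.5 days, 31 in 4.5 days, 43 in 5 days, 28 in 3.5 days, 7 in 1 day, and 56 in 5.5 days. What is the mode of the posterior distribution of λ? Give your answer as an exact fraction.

424/81

Total count: 11 + 11 + 13 + 31 + 43 + 28 + 7 + 56 = 200.
Total exposure: 4 + 2.5 + 3.5 + 4.5 + 5 + 3.5 + 1 + 5.5 = 29.5 days.
By Gamma–Poisson conjugacy, the posterior is Gamma(α + Σx, β + Σt) = Gamma(13 + 200, 11 + 29.5) = Gamma(213, 81/2).
Posterior mode = (α'−1)/β' = 212/(81/2) = 424/81.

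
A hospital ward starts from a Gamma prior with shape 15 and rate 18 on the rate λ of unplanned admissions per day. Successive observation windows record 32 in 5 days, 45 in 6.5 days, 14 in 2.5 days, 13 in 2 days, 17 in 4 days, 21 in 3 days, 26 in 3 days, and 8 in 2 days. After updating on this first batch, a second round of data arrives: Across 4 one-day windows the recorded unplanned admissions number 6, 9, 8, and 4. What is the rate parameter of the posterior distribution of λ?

Total count: 32 + 45 + 14 + 13 + 17 + 21 + 26 + 8 = 176.
Total exposure: 5 + 6.5 + 2.5 + 2 + 4 + 3 + 3 + 2 = 28 days.
After the first batch: Gamma(15 + 176, 18 + 28) = Gamma(191, 46).
Total count: 6 + 9 + 8 + 4 = 27.
Total exposure: 4 days.
After the second batch: Gamma(191 + 27, 46 + 4) = Gamma(218, 50).

50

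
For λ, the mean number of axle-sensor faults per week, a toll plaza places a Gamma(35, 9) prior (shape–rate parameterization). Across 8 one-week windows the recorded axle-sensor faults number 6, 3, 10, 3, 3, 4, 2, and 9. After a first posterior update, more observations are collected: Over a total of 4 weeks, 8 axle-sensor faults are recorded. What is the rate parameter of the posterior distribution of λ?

Total count: 6 + 3 + 10 + 3 + 3 + 4 + 2 + 9 = 40.
Total exposure: 8 weeks.
After the first batch: Gamma(35 + 40, 9 + 8) = Gamma(75, 17).
Total count 8 over total exposure 4 weeks.
After the second batch: Gamma(75 + 8, 17 + 4) = Gamma(83, 21).

21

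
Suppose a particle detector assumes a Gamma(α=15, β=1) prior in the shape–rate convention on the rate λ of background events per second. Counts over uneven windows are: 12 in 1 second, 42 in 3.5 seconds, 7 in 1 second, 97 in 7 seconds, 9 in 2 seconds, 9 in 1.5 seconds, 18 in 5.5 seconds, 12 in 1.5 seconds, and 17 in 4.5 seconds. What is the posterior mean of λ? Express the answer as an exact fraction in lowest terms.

476/57

Total count: 12 + 42 + 7 + 97 + 9 + 9 + 18 + 12 + 17 = 223.
Total exposure: 1 + 3.5 + 1 + 7 + 2 + 1.5 + 5.5 + 1.5 + 4.5 = 27.5 seconds.
Conjugate update: add total count to the shape and total exposure to the rate, giving Gamma(238, 57/2).
Posterior mean = α'/β' = 238/(57/2) = 476/57.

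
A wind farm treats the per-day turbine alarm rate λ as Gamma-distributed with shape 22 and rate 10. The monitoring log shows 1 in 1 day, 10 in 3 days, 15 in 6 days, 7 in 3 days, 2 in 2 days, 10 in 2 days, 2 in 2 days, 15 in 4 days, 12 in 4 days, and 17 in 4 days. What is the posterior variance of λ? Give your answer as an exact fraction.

113/1681

Total count: 1 + 10 + 15 + 7 + 2 + 10 + 2 + 15 + 12 + 17 = 91.
Total exposure: 1 + 3 + 6 + 3 + 2 + 2 + 2 + 4 + 4 + 4 = 31 days.
Gamma(α, β) with Poisson data over total exposure Σt gives posterior Gamma(α+Σx, β+Σt) = Gamma(113, 41).
Posterior variance = α'/β'² = 113/1681.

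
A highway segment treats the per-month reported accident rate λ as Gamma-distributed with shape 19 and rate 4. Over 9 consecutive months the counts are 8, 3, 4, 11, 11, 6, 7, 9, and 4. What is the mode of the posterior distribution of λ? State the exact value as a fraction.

Total count: 8 + 3 + 4 + 11 + 11 + 6 + 7 + 9 + 4 = 63.
Total exposure: 9 months.
Posterior: α' = 19 + 63 = 82, β' = 4 + 9 = 13.
Posterior mode = (α'−1)/β' = 81/13.

81/13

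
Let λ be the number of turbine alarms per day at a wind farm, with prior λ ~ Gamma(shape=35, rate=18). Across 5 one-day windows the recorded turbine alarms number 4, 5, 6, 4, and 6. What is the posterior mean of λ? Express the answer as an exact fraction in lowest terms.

60/23

Total count: 4 + 5 + 6 + 4 + 6 = 25.
Total exposure: 5 days.
The Gamma prior is conjugate for the Poisson rate, so λ | data ~ Gamma(35+25, 18+5) = Gamma(60, 23).
Posterior mean = α'/β' = 60/23.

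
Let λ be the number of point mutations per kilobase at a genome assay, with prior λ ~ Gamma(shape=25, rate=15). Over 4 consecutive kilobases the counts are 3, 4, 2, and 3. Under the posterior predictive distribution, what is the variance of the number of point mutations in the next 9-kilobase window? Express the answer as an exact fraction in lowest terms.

9324/361

Total count: 3 + 4 + 2 + 3 = 12.
Total exposure: 4 kilobases.
Gamma(α, β) with Poisson data over total exposure Σt gives posterior Gamma(α+Σx, β+Σt) = Gamma(37, 19).
The posterior predictive for a window of length T is Negative Binomial with variance T·α'·(β'+T)/β'² = 9·37·28/361 = 9324/361.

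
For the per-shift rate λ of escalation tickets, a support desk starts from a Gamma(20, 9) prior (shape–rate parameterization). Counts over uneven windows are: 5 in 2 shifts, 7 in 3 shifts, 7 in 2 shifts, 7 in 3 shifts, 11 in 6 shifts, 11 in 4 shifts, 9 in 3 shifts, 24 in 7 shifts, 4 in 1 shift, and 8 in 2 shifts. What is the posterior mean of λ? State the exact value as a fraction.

Total count: 5 + 7 + 7 + 7 + 11 + 11 + 9 + 24 + 4 + 8 = 93.
Total exposure: 2 + 3 + 2 + 3 + 6 + 4 + 3 + 7 + 1 + 2 = 33 shifts.
By Gamma–Poisson conjugacy, the posterior is Gamma(α + Σx, β + Σt) = Gamma(20 + 93, 9 + 33) = Gamma(113, 42).
Posterior mean = α'/β' = 113/42.

113/42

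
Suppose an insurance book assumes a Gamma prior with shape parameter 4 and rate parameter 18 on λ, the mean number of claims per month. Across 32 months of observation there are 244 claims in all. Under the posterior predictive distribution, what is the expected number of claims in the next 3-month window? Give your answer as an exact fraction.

Total count 244 over total exposure 32 months.
Gamma(α, β) with Poisson data over total exposure Σt gives posterior Gamma(α+Σx, β+Σt) = Gamma(248, 50).
Predictive mean over a 3-month window = T·E[λ|data] = 3·248/50 = 372/25.

372/25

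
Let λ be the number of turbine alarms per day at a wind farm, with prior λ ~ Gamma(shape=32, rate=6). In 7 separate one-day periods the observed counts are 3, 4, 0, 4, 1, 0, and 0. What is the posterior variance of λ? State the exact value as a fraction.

Total count: 3 + 4 + 0 + 4 + 1 + 0 + 0 = 12.
Total exposure: 7 days.
Gamma(α, β) with Poisson data over total exposure Σt gives posterior Gamma(α+Σx, β+Σt) = Gamma(44, 13).
Posterior variance = α'/β'² = 44/169.

44/169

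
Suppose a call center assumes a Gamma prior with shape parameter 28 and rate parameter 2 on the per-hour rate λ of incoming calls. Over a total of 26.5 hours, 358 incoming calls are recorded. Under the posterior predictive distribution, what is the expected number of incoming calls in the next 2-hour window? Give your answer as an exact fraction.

Total count 358 over total exposure 26.5 hours.
By Gamma–Poisson conjugacy, the posterior is Gamma(α + Σx, β + Σt) = Gamma(28 + 358, 2 + 26.5) = Gamma(386, 57/2).
Predictive mean over a 2-hour window = T·E[λ|data] = 2·386/(57/2) = 1544/57.

1544/57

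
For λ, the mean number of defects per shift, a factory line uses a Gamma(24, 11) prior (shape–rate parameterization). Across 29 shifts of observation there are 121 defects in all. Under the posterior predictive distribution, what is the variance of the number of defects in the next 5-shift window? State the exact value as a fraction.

Total count 121 over total exposure 29 shifts.
Conjugate update: add total count to the shape and total exposure to the rate, giving Gamma(145, 40).
The posterior predictive for a window of length T is Negative Binomial with variance T·α'·(β'+T)/β'² = 5·145·45/1600 = 1305/64.

1305/64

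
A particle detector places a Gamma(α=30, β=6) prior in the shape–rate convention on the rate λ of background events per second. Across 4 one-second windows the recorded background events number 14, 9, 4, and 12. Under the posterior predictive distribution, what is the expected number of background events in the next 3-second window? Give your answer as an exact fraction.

207/10

Total count: 14 + 9 + 4 + 12 = 39.
Total exposure: 4 seconds.
Gamma(α, β) with Poisson data over total exposure Σt gives posterior Gamma(α+Σx, β+Σt) = Gamma(69, 10).
Predictive mean over a 3-second window = T·E[λ|data] = 3·69/10 = 207/10.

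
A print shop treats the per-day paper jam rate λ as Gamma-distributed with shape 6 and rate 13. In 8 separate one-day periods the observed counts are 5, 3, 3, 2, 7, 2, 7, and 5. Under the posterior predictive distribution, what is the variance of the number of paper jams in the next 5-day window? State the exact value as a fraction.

Total count: 5 + 3 + 3 + 2 + 7 + 2 + 7 + 5 = 34.
Total exposure: 8 days.
Posterior: α' = 6 + 34 = 40, β' = 13 + 8 = 21.
The posterior predictive for a window of length T is Negative Binomial with variance T·α'·(β'+T)/β'² = 5·40·26/441 = 5200/441.

5200/441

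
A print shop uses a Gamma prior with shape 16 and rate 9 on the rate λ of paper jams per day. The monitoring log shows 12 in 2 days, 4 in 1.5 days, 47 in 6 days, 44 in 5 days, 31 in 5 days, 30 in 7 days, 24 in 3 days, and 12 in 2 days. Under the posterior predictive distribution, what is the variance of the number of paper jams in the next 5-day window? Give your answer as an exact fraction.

Total count: 12 + 4 + 47 + 44 + 31 + 30 + 24 + 12 = 204.
Total exposure: 2 + 1.5 + 6 + 5 + 5 + 7 + 3 + 2 = 31.5 days.
By Gamma–Poisson conjugacy, the posterior is Gamma(α + Σx, β + Σt) = Gamma(16 + 204, 9 + 31.5) = Gamma(220, 81/2).
The posterior predictive for a window of length T is Negative Binomial with variance T·α'·(β'+T)/β'² = 5·220·(91/2)/(6561/4) = 200200/6561.

200200/6561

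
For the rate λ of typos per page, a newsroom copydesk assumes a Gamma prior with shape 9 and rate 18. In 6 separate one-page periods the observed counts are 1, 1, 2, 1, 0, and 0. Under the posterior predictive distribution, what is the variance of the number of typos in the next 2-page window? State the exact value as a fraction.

Total count: 1 + 1 + 2 + 1 + 0 + 0 = 5.
Total exposure: 6 pages.
By Gamma–Poisson conjugacy, the posterior is Gamma(α + Σx, β + Σt) = Gamma(9 + 5, 18 + 6) = Gamma(14, 24).
The posterior predictive for a window of length T is Negative Binomial with variance T·α'·(β'+T)/β'² = 2·14·26/576 = 91/72.

91/72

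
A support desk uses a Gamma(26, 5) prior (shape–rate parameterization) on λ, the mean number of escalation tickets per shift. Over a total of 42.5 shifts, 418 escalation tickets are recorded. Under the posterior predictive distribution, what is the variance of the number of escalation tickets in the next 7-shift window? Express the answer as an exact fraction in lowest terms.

677544/9025

Total count 418 over total exposure 42.5 shifts.
The Gamma prior is conjugate for the Poisson rate, so λ | data ~ Gamma(26+418, 5+42.5) = Gamma(444, 95/2).
The posterior predictive for a window of length T is Negative Binomial with variance T·α'·(β'+T)/β'² = 7·444·(109/2)/(9025/4) = 677544/9025.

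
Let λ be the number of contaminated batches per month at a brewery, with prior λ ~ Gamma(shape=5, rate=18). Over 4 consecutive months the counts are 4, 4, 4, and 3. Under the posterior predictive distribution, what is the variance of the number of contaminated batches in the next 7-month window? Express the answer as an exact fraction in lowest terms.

Total count: 4 + 4 + 4 + 3 = 15.
Total exposure: 4 months.
Gamma(α, β) with Poisson data over total exposure Σt gives posterior Gamma(α+Σx, β+Σt) = Gamma(20, 22).
The posterior predictive for a window of length T is Negative Binomial with variance T·α'·(β'+T)/β'² = 7·20·29/484 = 1015/121.

1015/121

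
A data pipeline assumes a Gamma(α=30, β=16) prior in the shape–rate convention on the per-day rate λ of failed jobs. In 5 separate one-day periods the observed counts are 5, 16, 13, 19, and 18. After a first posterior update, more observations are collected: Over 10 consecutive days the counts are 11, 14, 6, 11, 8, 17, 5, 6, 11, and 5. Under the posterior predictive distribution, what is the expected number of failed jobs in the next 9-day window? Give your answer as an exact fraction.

Total count: 5 + 16 + 13 + 19 + 18 = 71.
Total exposure: 5 days.
After the first batch: Gamma(30 + 71, 16 + 5) = Gamma(101, 21).
Total count: 11 + 14 + 6 + 11 + 8 + 17 + 5 + 6 + 11 + 5 = 94.
Total exposure: 10 days.
After the second batch: Gamma(101 + 94, 21 + 10) = Gamma(195, 31).
Predictive mean over a 9-day window = T·E[λ|data] = 9·195/31 = 1755/31.

1755/31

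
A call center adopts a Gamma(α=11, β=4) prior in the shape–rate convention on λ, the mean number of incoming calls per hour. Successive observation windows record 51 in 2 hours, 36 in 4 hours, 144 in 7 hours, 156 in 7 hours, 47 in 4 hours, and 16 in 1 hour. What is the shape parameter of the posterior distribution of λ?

461

Total count: 51 + 36 + 144 + 156 + 47 + 16 = 450.
Total exposure: 2 + 4 + 7 + 7 + 4 + 1 = 25 hours.
Posterior: α' = 11 + 450 = 461, β' = 4 + 25 = 29.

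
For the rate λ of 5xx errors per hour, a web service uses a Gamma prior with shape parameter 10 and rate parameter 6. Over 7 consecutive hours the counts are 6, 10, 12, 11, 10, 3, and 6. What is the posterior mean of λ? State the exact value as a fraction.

68/13

Total count: 6 + 10 + 12 + 11 + 10 + 3 + 6 = 58.
Total exposure: 7 hours.
Conjugate update: add total count to the shape and total exposure to the rate, giving Gamma(68, 13).
Posterior mean = α'/β' = 68/13.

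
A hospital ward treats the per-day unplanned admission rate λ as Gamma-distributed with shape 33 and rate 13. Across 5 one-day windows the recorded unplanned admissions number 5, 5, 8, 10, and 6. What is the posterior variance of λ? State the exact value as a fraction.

67/324

Total count: 5 + 5 + 8 + 10 + 6 = 34.
Total exposure: 5 days.
Posterior: α' = 33 + 34 = 67, β' = 13 + 5 = 18.
Posterior variance = α'/β'² = 67/324.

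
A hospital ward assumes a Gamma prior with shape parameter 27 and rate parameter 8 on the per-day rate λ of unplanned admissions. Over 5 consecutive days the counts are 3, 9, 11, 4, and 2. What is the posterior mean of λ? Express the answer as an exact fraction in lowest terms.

Total count: 3 + 9 + 11 + 4 + 2 = 29.
Total exposure: 5 days.
Conjugate update: add total count to the shape and total exposure to the rate, giving Gamma(56, 13).
Posterior mean = α'/β' = 56/13.

56/13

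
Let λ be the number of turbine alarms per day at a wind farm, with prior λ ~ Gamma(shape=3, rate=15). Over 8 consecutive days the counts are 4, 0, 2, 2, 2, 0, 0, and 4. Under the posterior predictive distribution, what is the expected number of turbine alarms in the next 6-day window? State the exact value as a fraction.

Total count: 4 + 0 + 2 + 2 + 2 + 0 + 0 + 4 = 14.
Total exposure: 8 days.
Conjugate update: add total count to the shape and total exposure to the rate, giving Gamma(17, 23).
Predictive mean over a 6-day window = T·E[λ|data] = 6·17/23 = 102/23.

102/23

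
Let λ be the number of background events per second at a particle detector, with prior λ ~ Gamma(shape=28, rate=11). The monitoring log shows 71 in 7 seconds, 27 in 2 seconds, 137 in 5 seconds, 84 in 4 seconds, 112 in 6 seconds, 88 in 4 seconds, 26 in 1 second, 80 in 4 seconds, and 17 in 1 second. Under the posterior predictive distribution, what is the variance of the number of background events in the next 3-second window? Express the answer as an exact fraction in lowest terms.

Total count: 71 + 27 + 137 + 84 + 112 + 88 + 26 + 80 + 17 = 642.
Total exposure: 7 + 2 + 5 + 4 + 6 + 4 + 1 + 4 + 1 = 34 seconds.
By Gamma–Poisson conjugacy, the posterior is Gamma(α + Σx, β + Σt) = Gamma(28 + 642, 11 + 34) = Gamma(670, 45).
The posterior predictive for a window of length T is Negative Binomial with variance T·α'·(β'+T)/β'² = 3·670·48/2025 = 2144/45.

2144/45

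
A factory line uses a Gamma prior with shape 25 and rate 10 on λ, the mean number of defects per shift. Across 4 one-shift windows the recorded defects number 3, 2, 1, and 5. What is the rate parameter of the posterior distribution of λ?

Total count: 3 + 2 + 1 + 5 = 11.
Total exposure: 4 shifts.
Conjugate update: add total count to the shape and total exposure to the rate, giving Gamma(36, 14).

14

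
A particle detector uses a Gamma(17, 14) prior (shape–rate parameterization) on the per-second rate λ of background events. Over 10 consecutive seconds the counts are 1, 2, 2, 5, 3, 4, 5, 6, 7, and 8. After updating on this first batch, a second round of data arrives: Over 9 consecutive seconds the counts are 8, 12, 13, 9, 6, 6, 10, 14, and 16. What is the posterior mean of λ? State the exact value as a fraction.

Total count: 1 + 2 + 2 + 5 + 3 + 4 + 5 + 6 + 7 + 8 = 43.
Total exposure: 10 seconds.
After the first batch: Gamma(17 + 43, 14 + 10) = Gamma(60, 24).
Total count: 8 + 12 + 13 + 9 + 6 + 6 + 10 + 14 + 16 = 94.
Total exposure: 9 seconds.
After the second batch: Gamma(60 + 94, 24 + 9) = Gamma(154, 33).
Posterior mean = α'/β' = 154/33 = 14/3.

14/3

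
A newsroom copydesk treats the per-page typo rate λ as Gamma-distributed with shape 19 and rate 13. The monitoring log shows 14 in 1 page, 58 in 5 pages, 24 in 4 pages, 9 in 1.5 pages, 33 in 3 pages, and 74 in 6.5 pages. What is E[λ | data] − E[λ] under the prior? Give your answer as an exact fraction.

Total count: 14 + 58 + 24 + 9 + 33 + 74 = 212.
Total exposure: 1 + 5 + 4 + 1.5 + 3 + 6.5 = 21 pages.
The Gamma prior is conjugate for the Poisson rate, so λ | data ~ Gamma(19+212, 13+21) = Gamma(231, 34).
Posterior mean = 231/34 = 231/34; prior mean = 19/13 = 19/13. Difference = 231/34 − 19/13 = 2357/442.

2357/442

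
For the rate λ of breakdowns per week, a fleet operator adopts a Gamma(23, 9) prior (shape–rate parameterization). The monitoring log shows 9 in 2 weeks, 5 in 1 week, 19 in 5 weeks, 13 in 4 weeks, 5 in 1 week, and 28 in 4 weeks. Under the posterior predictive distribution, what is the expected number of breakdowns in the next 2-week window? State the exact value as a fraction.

102/13

Total count: 9 + 5 + 19 + 13 + 5 + 28 = 79.
Total exposure: 2 + 1 + 5 + 4 + 1 + 4 = 17 weeks.
By Gamma–Poisson conjugacy, the posterior is Gamma(α + Σx, β + Σt) = Gamma(23 + 79, 9 + 17) = Gamma(102, 26).
Predictive mean over a 2-week window = T·E[λ|data] = 2·102/26 = 102/13.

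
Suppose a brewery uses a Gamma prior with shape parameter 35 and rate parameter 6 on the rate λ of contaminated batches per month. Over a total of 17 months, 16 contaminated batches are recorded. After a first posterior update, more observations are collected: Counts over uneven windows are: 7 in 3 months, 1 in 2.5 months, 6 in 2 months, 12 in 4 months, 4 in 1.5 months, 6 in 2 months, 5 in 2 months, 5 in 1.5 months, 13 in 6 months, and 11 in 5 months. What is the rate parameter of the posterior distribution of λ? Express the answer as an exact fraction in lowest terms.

105/2

Total count 16 over total exposure 17 months.
After the first batch: Gamma(35 + 16, 6 + 17) = Gamma(51, 23).
Total count: 7 + 1 + 6 + 12 + 4 + 6 + 5 + 5 + 13 + 11 = 70.
Total exposure: 3 + 2.5 + 2 + 4 + 1.5 + 2 + 2 + 1.5 + 6 + 5 = 29.5 months.
After the second batch: Gamma(51 + 70, 23 + 29.5) = Gamma(121, 105/2).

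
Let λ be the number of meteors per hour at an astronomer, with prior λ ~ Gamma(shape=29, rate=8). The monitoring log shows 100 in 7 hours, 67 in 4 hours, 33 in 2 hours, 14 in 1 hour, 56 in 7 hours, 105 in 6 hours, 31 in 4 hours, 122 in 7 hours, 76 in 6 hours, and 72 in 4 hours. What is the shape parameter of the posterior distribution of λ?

705

Total count: 100 + 67 + 33 + 14 + 56 + 105 + 31 + 122 + 76 + 72 = 676.
Total exposure: 7 + 4 + 2 + 1 + 7 + 6 + 4 + 7 + 6 + 4 = 48 hours.
Posterior: α' = 29 + 676 = 705, β' = 8 + 48 = 56.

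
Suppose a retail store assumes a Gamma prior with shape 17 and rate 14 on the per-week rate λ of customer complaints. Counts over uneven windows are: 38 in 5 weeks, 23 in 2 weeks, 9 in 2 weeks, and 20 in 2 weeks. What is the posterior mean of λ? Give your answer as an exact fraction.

107/25

Total count: 38 + 23 + 9 + 20 = 90.
Total exposure: 5 + 2 + 2 + 2 = 11 weeks.
Conjugate update: add total count to the shape and total exposure to the rate, giving Gamma(107, 25).
Posterior mean = α'/β' = 107/25.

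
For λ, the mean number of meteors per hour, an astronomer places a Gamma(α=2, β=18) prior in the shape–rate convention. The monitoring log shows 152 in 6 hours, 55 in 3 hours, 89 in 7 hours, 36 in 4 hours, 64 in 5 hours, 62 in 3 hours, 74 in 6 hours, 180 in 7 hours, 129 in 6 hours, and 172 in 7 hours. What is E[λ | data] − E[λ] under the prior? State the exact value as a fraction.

Total count: 152 + 55 + 89 + 36 + 64 + 62 + 74 + 180 + 129 + 172 = 1013.
Total exposure: 6 + 3 + 7 + 4 + 5 + 3 + 6 + 7 + 6 + 7 = 54 hours.
Gamma(α, β) with Poisson data over total exposure Σt gives posterior Gamma(α+Σx, β+Σt) = Gamma(1015, 72).
Posterior mean = 1015/72 = 1015/72; prior mean = 2/18 = 1/9. Difference = 1015/72 − 1/9 = 1007/72.

1007/72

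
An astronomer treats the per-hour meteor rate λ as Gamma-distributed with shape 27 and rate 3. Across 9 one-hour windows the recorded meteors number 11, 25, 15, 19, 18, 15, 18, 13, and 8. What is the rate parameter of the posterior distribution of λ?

Total count: 11 + 25 + 15 + 19 + 18 + 15 + 18 + 13 + 8 = 142.
Total exposure: 9 hours.
Posterior: α' = 27 + 142 = 169, β' = 3 + 9 = 12.

12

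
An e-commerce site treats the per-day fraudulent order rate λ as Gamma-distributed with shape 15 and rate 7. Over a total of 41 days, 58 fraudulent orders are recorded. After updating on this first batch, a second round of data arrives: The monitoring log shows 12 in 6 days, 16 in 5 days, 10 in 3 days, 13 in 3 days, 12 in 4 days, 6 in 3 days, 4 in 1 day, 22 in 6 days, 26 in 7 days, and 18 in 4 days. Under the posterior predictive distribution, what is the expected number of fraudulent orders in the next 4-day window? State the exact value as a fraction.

424/45

Total count 58 over total exposure 41 days.
After the first batch: Gamma(15 + 58, 7 + 41) = Gamma(73, 48).
Total count: 12 + 16 + 10 + 13 + 12 + 6 + 4 + 22 + 26 + 18 = 139.
Total exposure: 6 + 5 + 3 + 3 + 4 + 3 + 1 + 6 + 7 + 4 = 42 days.
After the second batch: Gamma(73 + 139, 48 + 42) = Gamma(212, 90).
Predictive mean over a 4-day window = T·E[λ|data] = 4·212/90 = 424/45.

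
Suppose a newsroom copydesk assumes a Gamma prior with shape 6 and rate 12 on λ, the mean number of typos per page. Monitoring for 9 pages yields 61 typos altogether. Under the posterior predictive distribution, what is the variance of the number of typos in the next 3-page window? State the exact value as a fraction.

Total count 61 over total exposure 9 pages.
Conjugate update: add total count to the shape and total exposure to the rate, giving Gamma(67, 21).
The posterior predictive for a window of length T is Negative Binomial with variance T·α'·(β'+T)/β'² = 3·67·24/441 = 536/49.

536/49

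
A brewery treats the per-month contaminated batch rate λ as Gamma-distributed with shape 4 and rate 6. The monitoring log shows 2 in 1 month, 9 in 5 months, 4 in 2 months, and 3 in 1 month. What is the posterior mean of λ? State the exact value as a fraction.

22/15

Total count: 2 + 9 + 4 + 3 = 18.
Total exposure: 1 + 5 + 2 + 1 = 9 months.
Gamma(α, β) with Poisson data over total exposure Σt gives posterior Gamma(α+Σx, β+Σt) = Gamma(22, 15).
Posterior mean = α'/β' = 22/15.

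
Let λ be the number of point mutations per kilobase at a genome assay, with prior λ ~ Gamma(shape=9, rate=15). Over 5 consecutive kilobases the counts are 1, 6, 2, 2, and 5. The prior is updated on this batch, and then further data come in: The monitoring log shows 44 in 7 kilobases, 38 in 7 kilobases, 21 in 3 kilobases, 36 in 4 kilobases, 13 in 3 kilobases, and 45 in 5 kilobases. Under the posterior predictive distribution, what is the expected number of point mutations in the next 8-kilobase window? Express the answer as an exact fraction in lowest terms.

Total count: 1 + 6 + 2 + 2 + 5 = 16.
Total exposure: 5 kilobases.
After the first batch: Gamma(9 + 16, 15 + 5) = Gamma(25, 20).
Total count: 44 + 38 + 21 + 36 + 13 + 45 = 197.
Total exposure: 7 + 7 + 3 + 4 + 3 + 5 = 29 kilobases.
After the second batch: Gamma(25 + 197, 20 + 29) = Gamma(222, 49).
Predictive mean over an 8-kilobase window = T·E[λ|data] = 8·222/49 = 1776/49.

1776/49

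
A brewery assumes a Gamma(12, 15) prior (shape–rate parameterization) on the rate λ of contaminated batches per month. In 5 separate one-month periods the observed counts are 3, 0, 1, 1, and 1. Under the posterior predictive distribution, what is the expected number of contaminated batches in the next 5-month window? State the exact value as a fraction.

9/2

Total count: 3 + 0 + 1 + 1 + 1 = 6.
Total exposure: 5 months.
Conjugate update: add total count to the shape and total exposure to the rate, giving Gamma(18, 20).
Predictive mean over a 5-month window = T·E[λ|data] = 5·18/20 = 9/2.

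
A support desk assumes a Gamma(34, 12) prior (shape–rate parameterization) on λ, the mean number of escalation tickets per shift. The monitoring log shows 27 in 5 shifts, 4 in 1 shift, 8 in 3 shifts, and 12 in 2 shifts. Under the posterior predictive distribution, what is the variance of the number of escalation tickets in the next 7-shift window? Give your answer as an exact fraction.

17850/529

Total count: 27 + 4 + 8 + 12 = 51.
Total exposure: 5 + 1 + 3 + 2 = 11 shifts.
By Gamma–Poisson conjugacy, the posterior is Gamma(α + Σx, β + Σt) = Gamma(34 + 51, 12 + 11) = Gamma(85, 23).
The posterior predictive for a window of length T is Negative Binomial with variance T·α'·(β'+T)/β'² = 7·85·30/529 = 17850/529.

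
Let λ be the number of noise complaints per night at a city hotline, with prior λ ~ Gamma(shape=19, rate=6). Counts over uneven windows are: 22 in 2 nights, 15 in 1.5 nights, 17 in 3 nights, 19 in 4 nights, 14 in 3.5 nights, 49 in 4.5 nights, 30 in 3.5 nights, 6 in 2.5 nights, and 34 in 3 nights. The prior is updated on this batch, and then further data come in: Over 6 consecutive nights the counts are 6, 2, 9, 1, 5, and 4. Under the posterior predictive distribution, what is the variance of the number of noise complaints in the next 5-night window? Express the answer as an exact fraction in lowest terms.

Total count: 22 + 15 + 17 + 19 + 14 + 49 + 30 + 6 + 34 = 206.
Total exposure: 2 + 1.5 + 3 + 4 + 3.5 + 4.5 + 3.5 + 2.5 + 3 = 27.5 nights.
After the first batch: Gamma(19 + 206, 6 + 27.5) = Gamma(225, 67/2).
Total count: 6 + 2 + 9 + 1 + 5 + 4 = 27.
Total exposure: 6 nights.
After the second batch: Gamma(225 + 27, 67/2 + 6) = Gamma(252, 79/2).
The posterior predictive for a window of length T is Negative Binomial with variance T·α'·(β'+T)/β'² = 5·252·(89/2)/(6241/4) = 224280/6241.

224280/6241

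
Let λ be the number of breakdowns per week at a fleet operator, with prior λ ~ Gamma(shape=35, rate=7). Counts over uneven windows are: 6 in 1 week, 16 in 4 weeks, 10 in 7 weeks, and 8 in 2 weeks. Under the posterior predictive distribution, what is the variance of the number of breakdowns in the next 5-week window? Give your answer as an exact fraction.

Total count: 6 + 16 + 10 + 8 = 40.
Total exposure: 1 + 4 + 7 + 2 = 14 weeks.
Gamma(α, β) with Poisson data over total exposure Σt gives posterior Gamma(α+Σx, β+Σt) = Gamma(75, 21).
The posterior predictive for a window of length T is Negative Binomial with variance T·α'·(β'+T)/β'² = 5·75·26/441 = 3250/147.

3250/147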